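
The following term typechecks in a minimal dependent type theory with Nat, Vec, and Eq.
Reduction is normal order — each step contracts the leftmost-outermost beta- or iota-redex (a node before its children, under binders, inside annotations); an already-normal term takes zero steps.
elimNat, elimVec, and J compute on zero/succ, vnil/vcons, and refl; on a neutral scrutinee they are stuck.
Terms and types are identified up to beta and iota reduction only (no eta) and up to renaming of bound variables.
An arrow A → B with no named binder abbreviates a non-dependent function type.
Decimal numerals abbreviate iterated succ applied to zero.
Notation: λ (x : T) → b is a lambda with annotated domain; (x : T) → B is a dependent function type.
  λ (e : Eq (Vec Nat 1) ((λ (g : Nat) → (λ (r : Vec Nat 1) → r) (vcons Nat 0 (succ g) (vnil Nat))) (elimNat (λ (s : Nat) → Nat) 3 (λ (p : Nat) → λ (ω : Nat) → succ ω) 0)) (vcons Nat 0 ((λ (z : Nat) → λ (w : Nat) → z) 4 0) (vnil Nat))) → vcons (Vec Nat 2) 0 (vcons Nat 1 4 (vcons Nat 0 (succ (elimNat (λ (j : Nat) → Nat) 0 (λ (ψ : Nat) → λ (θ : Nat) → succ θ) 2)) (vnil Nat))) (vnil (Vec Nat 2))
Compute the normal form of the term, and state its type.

normal form:
  λ (e : Eq (Vec Nat 1) (vcons Nat 0 4 (vnil Nat)) (vcons Nat 0 4 (vnil Nat))) → vcons (Vec Nat 2) 0 (vcons Nat 1 4 (vcons Nat 0 3 (vnil Nat))) (vnil (Vec Nat 2))
type:
  Eq (Vec Nat 1) (vcons Nat 0 4 (vnil Nat)) (vcons Nat 0 4 (vnil Nat)) → Vec (Vec Nat 2) 1
observation: 12 normal-order steps separate the term from its normal form.


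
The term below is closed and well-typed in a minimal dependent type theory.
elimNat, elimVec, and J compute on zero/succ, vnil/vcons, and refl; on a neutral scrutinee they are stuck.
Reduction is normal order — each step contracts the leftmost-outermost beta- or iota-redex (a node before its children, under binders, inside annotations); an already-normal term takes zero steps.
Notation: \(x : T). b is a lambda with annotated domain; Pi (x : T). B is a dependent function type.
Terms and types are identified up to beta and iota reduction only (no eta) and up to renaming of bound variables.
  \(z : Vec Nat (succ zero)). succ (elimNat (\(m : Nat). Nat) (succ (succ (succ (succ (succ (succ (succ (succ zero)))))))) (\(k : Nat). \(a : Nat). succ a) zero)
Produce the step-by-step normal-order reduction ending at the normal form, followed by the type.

normal-order reduction:
  \(z : Vec Nat (succ zero)). succ (elimNat (\(m : Nat). Nat) (succ (succ (succ (succ (succ (succ (succ (succ zero)))))))) (\(k : Nat). \(a : Nat). succ a) zero)
  ~> \(z : Vec Nat (succ zero)). succ (succ (succ (succ (succ (succ (succ (succ (succ zero))))))))
type:
  Pi (z : Vec Nat (succ zero)). Nat


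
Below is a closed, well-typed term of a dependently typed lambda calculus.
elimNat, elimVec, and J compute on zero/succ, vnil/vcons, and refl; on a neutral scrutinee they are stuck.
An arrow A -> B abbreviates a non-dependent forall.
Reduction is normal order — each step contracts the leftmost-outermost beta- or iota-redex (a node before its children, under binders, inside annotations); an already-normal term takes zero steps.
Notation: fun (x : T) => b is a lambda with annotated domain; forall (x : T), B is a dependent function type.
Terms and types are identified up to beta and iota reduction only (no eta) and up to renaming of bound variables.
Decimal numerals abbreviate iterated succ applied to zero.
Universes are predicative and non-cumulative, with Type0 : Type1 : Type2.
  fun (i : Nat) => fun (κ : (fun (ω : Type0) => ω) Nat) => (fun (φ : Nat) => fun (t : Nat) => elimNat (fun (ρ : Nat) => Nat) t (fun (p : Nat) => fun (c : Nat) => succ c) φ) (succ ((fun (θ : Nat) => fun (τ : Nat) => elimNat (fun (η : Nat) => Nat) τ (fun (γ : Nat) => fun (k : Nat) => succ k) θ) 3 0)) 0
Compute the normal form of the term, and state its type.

resulting normal form:
  fun (i : Nat) => fun (κ : Nat) => 4
the term's type:
  Nat -> Nat -> Nat


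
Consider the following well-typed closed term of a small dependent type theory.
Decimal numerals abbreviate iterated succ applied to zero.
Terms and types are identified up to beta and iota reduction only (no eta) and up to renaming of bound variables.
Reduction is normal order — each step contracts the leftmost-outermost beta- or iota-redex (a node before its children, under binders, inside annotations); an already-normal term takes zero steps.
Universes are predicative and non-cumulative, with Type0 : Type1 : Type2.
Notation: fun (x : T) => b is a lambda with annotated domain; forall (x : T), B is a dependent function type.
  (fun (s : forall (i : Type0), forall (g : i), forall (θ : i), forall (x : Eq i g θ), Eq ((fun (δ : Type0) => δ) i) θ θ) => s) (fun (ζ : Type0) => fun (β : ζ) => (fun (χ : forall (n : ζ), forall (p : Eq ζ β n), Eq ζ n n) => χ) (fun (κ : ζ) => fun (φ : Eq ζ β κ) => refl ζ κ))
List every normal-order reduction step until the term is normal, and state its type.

reduction (normal order):
  (fun (s : forall (i : Type0), forall (g : i), forall (θ : i), forall (x : Eq i g θ), Eq ((fun (δ : Type0) => δ) i) θ θ) => s) (fun (ζ : Type0) => fun (β : ζ) => (fun (χ : forall (n : ζ), forall (p : Eq ζ β n), Eq ζ n n) => χ) (fun (κ : ζ) => fun (φ : Eq ζ β κ) => refl ζ κ))
  ~> fun (s : Type0) => fun (i : s) => (fun (g : forall (θ : s), forall (x : Eq s i θ), Eq s θ θ) => g) (fun (δ : s) => fun (ζ : Eq s i δ) => refl s δ)
  ~> fun (s : Type0) => fun (i : s) => fun (g : s) => fun (θ : Eq s i g) => refl s g
inferred type:
  forall (s : Type0), forall (i : s), forall (g : s), forall (θ : Eq s i g), Eq s g g


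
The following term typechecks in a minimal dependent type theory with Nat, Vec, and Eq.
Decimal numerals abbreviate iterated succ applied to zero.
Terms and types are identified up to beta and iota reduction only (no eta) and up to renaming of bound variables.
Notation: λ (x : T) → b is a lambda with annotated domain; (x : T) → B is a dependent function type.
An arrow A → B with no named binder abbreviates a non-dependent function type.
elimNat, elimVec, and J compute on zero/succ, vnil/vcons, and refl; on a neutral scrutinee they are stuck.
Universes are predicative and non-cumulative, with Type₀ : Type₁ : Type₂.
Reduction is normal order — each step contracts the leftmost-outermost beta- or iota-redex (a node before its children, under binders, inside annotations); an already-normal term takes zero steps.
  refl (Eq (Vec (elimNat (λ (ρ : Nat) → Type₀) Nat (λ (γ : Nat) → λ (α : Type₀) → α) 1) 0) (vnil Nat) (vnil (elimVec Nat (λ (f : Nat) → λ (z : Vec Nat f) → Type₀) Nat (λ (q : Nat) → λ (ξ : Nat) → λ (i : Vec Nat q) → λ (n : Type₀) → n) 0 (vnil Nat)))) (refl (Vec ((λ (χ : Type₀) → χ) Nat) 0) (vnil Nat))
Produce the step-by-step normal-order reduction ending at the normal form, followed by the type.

normal-order reduction sequence:
  refl (Eq (Vec (elimNat (λ (ρ : Nat) → Type₀) Nat (λ (γ : Nat) → λ (α : Type₀) → α) 1) 0) (vnil Nat) (vnil (elimVec Nat (λ (f : Nat) → λ (z : Vec Nat f) → Type₀) Nat (λ (q : Nat) → λ (ξ : Nat) → λ (i : Vec Nat q) → λ (n : Type₀) → n) 0 (vnil Nat)))) (refl (Vec ((λ (χ : Type₀) → χ) Nat) 0) (vnil Nat))
  ~> refl (Eq (Vec ((λ (ρ : Nat) → λ (γ : Type₀) → γ) 0 (elimNat (λ (α : Nat) → Type₀) Nat (λ (f : Nat) → λ (z : Type₀) → z) 0)) 0) (vnil Nat) (vnil (elimVec Nat (λ (q : Nat) → λ (ξ : Vec Nat q) → Type₀) Nat (λ (i : Nat) → λ (n : Nat) → λ (χ : Vec Nat i) → λ (g : Type₀) → g) 0 (vnil Nat)))) (refl (Vec ((λ (r : Type₀) → r) Nat) 0) (vnil Nat))
  ~> refl (Eq (Vec ((λ (ρ : Type₀) → ρ) (elimNat (λ (γ : Nat) → Type₀) Nat (λ (α : Nat) → λ (f : Type₀) → f) 0)) 0) (vnil Nat) (vnil (elimVec Nat (λ (z : Nat) → λ (q : Vec Nat z) → Type₀) Nat (λ (ξ : Nat) → λ (i : Nat) → λ (n : Vec Nat ξ) → λ (χ : Type₀) → χ) 0 (vnil Nat)))) (refl (Vec ((λ (g : Type₀) → g) Nat) 0) (vnil Nat))
  ~> refl (Eq (Vec (elimNat (λ (ρ : Nat) → Type₀) Nat (λ (γ : Nat) → λ (α : Type₀) → α) 0) 0) (vnil Nat) (vnil (elimVec Nat (λ (f : Nat) → λ (z : Vec Nat f) → Type₀) Nat (λ (q : Nat) → λ (ξ : Nat) → λ (i : Vec Nat q) → λ (n : Type₀) → n) 0 (vnil Nat)))) (refl (Vec ((λ (χ : Type₀) → χ) Nat) 0) (vnil Nat))
  ~> refl (Eq (Vec Nat 0) (vnil Nat) (vnil (elimVec Nat (λ (ρ : Nat) → λ (γ : Vec Nat ρ) → Type₀) Nat (λ (α : Nat) → λ (f : Nat) → λ (z : Vec Nat α) → λ (q : Type₀) → q) 0 (vnil Nat)))) (refl (Vec ((λ (ξ : Type₀) → ξ) Nat) 0) (vnil Nat))
  ~> refl (Eq (Vec Nat 0) (vnil Nat) (vnil Nat)) (refl (Vec ((λ (ρ : Type₀) → ρ) Nat) 0) (vnil Nat))
  ~> refl (Eq (Vec Nat 0) (vnil Nat) (vnil Nat)) (refl (Vec Nat 0) (vnil Nat))
inferred type:
  Eq (Eq (Vec Nat 0) (vnil Nat) (vnil Nat)) (refl (Vec Nat 0) (vnil Nat)) (refl (Vec Nat 0) (vnil Nat))


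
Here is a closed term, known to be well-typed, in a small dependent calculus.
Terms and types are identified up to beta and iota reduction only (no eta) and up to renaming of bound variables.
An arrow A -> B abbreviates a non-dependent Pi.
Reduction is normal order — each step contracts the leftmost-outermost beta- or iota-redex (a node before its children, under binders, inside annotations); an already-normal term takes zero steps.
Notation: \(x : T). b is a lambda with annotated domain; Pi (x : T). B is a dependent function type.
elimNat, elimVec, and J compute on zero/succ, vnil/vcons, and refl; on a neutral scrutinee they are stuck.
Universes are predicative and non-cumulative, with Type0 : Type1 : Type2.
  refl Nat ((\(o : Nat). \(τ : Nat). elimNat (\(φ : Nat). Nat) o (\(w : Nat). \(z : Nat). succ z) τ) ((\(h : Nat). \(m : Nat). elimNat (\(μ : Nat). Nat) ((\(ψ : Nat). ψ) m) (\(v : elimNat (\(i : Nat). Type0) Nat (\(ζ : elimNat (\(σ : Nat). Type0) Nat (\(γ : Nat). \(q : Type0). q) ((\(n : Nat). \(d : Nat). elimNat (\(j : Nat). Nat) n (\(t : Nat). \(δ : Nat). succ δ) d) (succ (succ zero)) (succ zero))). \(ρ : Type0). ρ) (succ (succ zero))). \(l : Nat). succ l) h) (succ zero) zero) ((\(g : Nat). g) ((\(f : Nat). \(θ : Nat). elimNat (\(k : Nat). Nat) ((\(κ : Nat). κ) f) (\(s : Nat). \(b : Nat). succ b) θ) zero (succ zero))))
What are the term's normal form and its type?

normal form:
  refl Nat (succ (succ zero))
inferred type:
  Eq Nat (succ (succ zero)) (succ (succ zero))
observation: the term reaches its normal form after 21 normal-order steps.


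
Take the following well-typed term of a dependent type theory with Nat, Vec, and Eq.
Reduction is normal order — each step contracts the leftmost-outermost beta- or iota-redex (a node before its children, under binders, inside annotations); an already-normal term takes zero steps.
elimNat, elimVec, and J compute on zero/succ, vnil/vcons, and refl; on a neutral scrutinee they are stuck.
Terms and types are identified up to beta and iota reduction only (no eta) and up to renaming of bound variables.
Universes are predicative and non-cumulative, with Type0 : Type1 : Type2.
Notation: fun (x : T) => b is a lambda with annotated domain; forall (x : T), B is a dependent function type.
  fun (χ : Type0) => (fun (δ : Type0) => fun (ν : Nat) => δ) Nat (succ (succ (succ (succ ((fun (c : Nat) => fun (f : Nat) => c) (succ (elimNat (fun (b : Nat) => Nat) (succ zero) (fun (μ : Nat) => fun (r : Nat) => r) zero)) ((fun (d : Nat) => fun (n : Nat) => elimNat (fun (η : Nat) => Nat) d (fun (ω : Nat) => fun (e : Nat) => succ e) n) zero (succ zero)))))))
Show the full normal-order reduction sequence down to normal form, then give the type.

normal-order reduction sequence:
  fun (χ : Type0) => (fun (δ : Type0) => fun (ν : Nat) => δ) Nat (succ (succ (succ (succ ((fun (c : Nat) => fun (f : Nat) => c) (succ (elimNat (fun (b : Nat) => Nat) (succ zero) (fun (μ : Nat) => fun (r : Nat) => r) zero)) ((fun (d : Nat) => fun (n : Nat) => elimNat (fun (η : Nat) => Nat) d (fun (ω : Nat) => fun (e : Nat) => succ e) n) zero (succ zero)))))))
  ~> fun (χ : Type0) => (fun (δ : Nat) => Nat) (succ (succ (succ (succ ((fun (ν : Nat) => fun (c : Nat) => ν) (succ (elimNat (fun (f : Nat) => Nat) (succ zero) (fun (b : Nat) => fun (μ : Nat) => μ) zero)) ((fun (r : Nat) => fun (d : Nat) => elimNat (fun (n : Nat) => Nat) r (fun (η : Nat) => fun (ω : Nat) => succ ω) d) zero (succ zero)))))))
  ~> fun (χ : Type0) => Nat
inferred type:
  forall (χ : Type0), Type0


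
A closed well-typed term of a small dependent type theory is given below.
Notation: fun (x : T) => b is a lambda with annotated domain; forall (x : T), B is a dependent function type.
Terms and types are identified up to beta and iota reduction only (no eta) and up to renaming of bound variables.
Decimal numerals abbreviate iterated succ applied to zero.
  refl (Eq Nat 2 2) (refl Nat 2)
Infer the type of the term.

inferred type:
  Eq (Eq Nat 2 2) (refl Nat 2) (refl Nat 2)


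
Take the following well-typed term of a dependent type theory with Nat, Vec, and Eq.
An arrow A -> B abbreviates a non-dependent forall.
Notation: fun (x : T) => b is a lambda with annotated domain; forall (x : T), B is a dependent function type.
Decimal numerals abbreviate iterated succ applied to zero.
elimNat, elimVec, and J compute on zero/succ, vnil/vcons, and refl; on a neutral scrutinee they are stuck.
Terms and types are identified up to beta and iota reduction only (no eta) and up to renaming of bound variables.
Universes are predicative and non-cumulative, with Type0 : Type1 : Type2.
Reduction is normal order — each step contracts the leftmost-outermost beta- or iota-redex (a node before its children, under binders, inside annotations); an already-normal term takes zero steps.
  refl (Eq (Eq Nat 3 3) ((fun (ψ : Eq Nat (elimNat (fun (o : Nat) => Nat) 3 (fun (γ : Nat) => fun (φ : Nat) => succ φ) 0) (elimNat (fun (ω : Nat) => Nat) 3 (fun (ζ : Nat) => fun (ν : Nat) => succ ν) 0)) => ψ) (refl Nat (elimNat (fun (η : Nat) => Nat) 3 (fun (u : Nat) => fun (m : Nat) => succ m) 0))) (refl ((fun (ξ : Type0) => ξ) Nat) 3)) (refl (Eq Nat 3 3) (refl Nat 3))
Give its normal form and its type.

resulting normal form:
  refl (Eq (Eq Nat 3 3) (refl Nat 3) (refl Nat 3)) (refl (Eq Nat 3 3) (refl Nat 3))
type:
  Eq (Eq (Eq Nat 3 3) (refl Nat 3) (refl Nat 3)) (refl (Eq Nat 3 3) (refl Nat 3)) (refl (Eq Nat 3 3) (refl Nat 3))


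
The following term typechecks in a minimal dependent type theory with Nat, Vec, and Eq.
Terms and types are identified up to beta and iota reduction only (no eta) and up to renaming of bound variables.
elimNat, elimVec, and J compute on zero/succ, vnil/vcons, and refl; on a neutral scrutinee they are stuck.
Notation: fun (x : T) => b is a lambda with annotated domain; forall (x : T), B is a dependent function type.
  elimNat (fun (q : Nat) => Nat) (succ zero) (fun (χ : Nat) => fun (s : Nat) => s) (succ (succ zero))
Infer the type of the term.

the term's type:
  Nat


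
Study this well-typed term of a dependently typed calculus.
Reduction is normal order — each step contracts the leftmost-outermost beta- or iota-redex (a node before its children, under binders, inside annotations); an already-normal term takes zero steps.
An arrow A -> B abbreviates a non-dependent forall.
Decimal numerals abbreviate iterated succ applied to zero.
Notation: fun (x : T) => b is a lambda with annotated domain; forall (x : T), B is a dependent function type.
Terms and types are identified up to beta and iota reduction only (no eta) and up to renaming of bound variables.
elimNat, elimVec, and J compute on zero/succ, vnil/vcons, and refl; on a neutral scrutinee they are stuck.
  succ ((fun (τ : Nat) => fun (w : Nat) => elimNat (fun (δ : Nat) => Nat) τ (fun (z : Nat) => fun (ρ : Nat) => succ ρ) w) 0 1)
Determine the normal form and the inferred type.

reduced normal form:
  2
type:
  Nat


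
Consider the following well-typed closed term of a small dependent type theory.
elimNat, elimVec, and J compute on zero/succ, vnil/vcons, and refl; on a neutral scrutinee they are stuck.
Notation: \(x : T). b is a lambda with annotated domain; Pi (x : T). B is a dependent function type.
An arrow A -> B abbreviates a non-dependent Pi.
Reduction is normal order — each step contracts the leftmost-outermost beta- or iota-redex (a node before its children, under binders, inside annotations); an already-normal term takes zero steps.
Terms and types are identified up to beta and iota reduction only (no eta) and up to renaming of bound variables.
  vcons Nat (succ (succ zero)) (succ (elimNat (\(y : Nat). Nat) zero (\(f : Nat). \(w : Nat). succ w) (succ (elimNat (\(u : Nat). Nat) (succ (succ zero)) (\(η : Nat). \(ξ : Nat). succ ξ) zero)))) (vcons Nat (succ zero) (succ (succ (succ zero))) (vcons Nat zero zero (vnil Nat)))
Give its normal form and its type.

normal form:
  vcons Nat (succ (succ zero)) (succ (succ (succ (succ zero)))) (vcons Nat (succ zero) (succ (succ (succ zero))) (vcons Nat zero zero (vnil Nat)))
inferred type:
  Vec Nat (succ (succ (succ zero)))


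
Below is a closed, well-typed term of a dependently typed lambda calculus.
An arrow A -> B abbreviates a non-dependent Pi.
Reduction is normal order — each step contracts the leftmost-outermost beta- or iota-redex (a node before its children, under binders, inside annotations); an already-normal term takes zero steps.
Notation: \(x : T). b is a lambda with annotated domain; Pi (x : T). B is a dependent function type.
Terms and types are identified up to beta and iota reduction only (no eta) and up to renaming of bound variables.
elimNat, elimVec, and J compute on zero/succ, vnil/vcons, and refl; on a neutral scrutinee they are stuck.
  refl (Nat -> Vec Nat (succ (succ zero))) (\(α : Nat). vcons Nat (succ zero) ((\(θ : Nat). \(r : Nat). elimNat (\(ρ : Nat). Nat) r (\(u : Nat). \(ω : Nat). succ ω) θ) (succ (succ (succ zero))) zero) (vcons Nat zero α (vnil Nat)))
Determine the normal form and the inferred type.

normal form:
  refl (Nat -> Vec Nat (succ (succ zero))) (\(α : Nat). vcons Nat (succ zero) (succ (succ (succ zero))) (vcons Nat zero α (vnil Nat)))
the term's type:
  Eq (Nat -> Vec Nat (succ (succ zero))) (\(α : Nat). vcons Nat (succ zero) (succ (succ (succ zero))) (vcons Nat zero α (vnil Nat))) (\(θ : Nat). vcons Nat (succ zero) (succ (succ (succ zero))) (vcons Nat zero θ (vnil Nat)))


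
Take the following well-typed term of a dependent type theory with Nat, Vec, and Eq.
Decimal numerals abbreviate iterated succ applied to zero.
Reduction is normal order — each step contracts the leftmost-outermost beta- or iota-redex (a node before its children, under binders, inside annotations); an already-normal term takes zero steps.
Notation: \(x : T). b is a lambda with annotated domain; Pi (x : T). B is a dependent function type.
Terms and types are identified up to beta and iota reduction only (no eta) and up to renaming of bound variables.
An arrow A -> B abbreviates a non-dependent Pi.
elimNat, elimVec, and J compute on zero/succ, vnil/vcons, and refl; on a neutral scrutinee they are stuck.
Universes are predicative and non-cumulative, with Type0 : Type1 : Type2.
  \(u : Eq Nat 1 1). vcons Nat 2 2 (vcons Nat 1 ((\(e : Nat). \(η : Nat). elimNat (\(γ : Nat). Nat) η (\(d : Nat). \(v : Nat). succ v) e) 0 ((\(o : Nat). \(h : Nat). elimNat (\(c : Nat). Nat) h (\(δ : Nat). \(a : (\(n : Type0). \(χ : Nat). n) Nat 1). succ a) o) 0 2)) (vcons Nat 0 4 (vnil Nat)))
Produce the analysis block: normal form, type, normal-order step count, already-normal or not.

normal form:
  \(u : Eq Nat 1 1). vcons Nat 2 2 (vcons Nat 1 2 (vcons Nat 0 4 (vnil Nat)))
type:
  Eq Nat 1 1 -> Vec Nat 3
normal-order step count: 6
started in normal form: no
first redex: a beta-redex


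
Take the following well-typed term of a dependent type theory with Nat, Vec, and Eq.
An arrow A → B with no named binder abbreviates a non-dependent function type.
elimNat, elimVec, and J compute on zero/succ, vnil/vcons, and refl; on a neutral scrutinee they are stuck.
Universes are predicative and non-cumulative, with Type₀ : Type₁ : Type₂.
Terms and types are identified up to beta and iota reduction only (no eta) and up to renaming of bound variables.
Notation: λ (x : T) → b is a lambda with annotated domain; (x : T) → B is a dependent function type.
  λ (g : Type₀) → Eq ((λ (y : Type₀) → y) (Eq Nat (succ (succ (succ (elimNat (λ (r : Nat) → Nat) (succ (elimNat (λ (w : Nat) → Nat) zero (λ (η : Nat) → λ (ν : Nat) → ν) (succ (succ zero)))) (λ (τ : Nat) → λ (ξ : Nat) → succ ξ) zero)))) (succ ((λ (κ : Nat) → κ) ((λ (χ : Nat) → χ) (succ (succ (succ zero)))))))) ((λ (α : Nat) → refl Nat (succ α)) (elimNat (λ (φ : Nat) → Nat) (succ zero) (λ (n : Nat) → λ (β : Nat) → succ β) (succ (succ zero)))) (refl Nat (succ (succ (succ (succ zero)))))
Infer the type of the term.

type:
  Type₀ → Type₀


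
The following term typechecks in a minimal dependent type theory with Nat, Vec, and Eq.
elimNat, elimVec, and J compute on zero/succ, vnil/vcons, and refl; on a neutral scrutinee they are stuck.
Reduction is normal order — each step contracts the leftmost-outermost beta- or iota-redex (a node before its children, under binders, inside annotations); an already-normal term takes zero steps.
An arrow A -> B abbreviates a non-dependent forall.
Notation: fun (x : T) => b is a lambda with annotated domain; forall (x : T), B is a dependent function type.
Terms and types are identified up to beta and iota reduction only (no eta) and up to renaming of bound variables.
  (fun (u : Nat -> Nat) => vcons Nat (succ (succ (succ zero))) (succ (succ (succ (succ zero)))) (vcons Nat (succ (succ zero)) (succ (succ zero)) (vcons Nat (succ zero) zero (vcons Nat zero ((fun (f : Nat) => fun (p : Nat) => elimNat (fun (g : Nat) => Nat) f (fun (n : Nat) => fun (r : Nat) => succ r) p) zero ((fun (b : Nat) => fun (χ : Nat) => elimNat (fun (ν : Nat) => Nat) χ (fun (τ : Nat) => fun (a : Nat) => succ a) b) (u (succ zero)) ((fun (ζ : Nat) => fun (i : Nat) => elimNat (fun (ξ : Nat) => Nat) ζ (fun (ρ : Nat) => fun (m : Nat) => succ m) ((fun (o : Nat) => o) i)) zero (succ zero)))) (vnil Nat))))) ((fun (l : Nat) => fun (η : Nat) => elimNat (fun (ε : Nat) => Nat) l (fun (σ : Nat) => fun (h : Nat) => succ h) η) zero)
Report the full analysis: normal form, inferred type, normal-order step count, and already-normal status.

normal form:
  vcons Nat (succ (succ (succ zero))) (succ (succ (succ (succ zero)))) (vcons Nat (succ (succ zero)) (succ (succ zero)) (vcons Nat (succ zero) zero (vcons Nat zero (succ (succ zero)) (vnil Nat))))
inferred type:
  Vec Nat (succ (succ (succ (succ zero))))
reduction steps (normal order): 29
already normal: no
first redex: a beta-redex


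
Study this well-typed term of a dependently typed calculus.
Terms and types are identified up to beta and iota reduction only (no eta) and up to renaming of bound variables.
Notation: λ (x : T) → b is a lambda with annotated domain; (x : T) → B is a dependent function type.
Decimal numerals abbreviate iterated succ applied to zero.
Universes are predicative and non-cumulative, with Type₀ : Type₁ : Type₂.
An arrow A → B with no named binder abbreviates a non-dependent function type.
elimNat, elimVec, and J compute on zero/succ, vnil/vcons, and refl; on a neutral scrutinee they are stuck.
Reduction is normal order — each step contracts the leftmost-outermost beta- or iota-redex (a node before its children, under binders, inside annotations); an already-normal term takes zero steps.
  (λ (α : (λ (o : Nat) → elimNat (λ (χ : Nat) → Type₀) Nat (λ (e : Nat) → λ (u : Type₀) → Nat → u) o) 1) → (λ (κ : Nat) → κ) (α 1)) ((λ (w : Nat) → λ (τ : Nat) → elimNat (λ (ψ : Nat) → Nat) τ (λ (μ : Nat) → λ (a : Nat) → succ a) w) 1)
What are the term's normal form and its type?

normal form:
  2
the term's type:
  Nat


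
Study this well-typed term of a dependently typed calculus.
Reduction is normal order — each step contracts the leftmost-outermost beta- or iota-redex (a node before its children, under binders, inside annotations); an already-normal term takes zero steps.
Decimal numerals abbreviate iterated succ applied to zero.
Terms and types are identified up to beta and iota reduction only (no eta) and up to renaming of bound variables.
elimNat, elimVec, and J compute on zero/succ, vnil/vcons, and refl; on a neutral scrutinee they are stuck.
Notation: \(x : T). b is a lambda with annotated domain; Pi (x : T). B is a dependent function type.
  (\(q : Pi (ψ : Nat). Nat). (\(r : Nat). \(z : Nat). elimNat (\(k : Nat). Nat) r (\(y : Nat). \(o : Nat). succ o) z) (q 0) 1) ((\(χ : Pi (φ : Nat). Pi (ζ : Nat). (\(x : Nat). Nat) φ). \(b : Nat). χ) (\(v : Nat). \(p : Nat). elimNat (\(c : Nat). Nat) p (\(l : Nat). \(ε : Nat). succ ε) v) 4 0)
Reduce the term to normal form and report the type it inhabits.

reduced normal form:
  1
type:
  Nat


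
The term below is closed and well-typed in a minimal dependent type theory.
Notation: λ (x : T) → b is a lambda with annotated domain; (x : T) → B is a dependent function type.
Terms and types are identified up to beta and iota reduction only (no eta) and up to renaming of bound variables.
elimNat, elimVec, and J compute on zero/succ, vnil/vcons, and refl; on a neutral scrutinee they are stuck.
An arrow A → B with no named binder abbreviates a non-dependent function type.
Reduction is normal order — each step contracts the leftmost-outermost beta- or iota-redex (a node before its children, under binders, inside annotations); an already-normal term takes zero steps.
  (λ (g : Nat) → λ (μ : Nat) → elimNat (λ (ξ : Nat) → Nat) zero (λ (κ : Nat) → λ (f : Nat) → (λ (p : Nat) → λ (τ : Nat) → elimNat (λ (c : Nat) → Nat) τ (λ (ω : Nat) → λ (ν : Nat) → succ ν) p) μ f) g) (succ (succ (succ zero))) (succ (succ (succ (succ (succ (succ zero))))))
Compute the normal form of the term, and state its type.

normal form:
  succ (succ (succ (succ (succ (succ (succ (succ (succ (succ (succ (succ (succ (succ (succ (succ (succ (succ zero)))))))))))))))))
type:
  Nat
observation: 75 normal-order steps separate the term from its normal form.


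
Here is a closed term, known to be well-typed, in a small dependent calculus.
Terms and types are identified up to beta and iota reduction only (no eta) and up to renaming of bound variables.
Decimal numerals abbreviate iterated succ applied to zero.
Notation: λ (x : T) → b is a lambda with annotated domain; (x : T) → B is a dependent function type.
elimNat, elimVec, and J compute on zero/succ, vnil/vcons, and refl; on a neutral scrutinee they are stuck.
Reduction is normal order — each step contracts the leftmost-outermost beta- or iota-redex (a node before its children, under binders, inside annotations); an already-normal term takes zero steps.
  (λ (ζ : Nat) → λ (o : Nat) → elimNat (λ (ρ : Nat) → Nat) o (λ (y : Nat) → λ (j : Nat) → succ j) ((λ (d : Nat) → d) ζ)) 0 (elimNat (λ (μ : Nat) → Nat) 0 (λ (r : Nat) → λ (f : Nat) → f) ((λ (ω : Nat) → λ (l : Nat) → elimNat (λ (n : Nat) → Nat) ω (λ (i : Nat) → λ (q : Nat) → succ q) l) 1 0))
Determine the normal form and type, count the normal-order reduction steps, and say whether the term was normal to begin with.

resulting normal form:
  0
type:
  Nat
normal-order step count: 11
started in normal form: no
first redex: a beta-redex


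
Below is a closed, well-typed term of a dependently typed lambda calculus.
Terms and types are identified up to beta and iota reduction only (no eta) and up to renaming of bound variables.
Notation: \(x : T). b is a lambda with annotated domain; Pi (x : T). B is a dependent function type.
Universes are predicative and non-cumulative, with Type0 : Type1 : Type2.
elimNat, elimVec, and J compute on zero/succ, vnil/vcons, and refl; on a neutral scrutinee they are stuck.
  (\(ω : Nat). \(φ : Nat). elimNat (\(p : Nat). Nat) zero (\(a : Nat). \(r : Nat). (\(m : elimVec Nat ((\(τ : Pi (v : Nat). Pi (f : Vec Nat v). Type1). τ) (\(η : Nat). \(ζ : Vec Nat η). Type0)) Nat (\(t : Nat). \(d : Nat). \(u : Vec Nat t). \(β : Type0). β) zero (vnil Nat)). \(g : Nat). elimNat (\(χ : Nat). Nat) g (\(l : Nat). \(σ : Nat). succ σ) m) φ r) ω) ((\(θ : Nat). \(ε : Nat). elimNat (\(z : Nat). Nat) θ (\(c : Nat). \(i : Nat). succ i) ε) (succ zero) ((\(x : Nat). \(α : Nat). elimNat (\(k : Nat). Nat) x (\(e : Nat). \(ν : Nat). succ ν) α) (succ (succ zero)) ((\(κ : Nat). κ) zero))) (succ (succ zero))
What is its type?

the term's type:
  Nat


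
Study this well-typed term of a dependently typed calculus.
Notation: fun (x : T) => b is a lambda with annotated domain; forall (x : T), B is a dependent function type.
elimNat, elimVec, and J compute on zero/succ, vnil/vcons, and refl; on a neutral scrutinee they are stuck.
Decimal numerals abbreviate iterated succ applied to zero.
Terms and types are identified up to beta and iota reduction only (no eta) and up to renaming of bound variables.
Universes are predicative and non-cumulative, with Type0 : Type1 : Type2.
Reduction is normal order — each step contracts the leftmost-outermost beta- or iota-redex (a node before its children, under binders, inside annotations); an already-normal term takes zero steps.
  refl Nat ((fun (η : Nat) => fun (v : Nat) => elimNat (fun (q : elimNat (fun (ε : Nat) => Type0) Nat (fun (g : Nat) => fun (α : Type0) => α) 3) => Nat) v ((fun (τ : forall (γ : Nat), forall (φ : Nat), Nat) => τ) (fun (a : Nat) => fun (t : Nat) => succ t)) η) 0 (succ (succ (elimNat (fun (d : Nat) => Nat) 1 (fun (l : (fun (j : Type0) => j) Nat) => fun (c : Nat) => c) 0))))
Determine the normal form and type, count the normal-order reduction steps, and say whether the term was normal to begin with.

reduced normal form:
  refl Nat 3
inferred type:
  Eq Nat 3 3
reduction steps (normal order): 4
already normal: no
first redex: a beta-redex


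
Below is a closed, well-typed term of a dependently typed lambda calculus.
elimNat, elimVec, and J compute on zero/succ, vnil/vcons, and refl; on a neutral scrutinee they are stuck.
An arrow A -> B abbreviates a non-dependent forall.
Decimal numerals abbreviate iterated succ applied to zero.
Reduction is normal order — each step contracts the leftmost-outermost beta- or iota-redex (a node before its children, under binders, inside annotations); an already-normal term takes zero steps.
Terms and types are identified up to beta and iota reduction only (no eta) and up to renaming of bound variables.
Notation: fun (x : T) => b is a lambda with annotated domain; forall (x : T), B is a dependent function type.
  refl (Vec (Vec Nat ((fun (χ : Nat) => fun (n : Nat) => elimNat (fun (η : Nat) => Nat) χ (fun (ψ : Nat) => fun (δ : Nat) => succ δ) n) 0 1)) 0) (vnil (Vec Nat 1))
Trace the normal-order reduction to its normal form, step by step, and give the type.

normal-order reduction:
  refl (Vec (Vec Nat ((fun (χ : Nat) => fun (n : Nat) => elimNat (fun (η : Nat) => Nat) χ (fun (ψ : Nat) => fun (δ : Nat) => succ δ) n) 0 1)) 0) (vnil (Vec Nat 1))
  ~> refl (Vec (Vec Nat ((fun (χ : Nat) => elimNat (fun (n : Nat) => Nat) 0 (fun (η : Nat) => fun (ψ : Nat) => succ ψ) χ) 1)) 0) (vnil (Vec Nat 1))
  ~> refl (Vec (Vec Nat (elimNat (fun (χ : Nat) => Nat) 0 (fun (n : Nat) => fun (η : Nat) => succ η) 1)) 0) (vnil (Vec Nat 1))
  ~> refl (Vec (Vec Nat ((fun (χ : Nat) => fun (n : Nat) => succ n) 0 (elimNat (fun (η : Nat) => Nat) 0 (fun (ψ : Nat) => fun (δ : Nat) => succ δ) 0))) 0) (vnil (Vec Nat 1))
  ~> refl (Vec (Vec Nat ((fun (χ : Nat) => succ χ) (elimNat (fun (n : Nat) => Nat) 0 (fun (η : Nat) => fun (ψ : Nat) => succ ψ) 0))) 0) (vnil (Vec Nat 1))
  ~> refl (Vec (Vec Nat (succ (elimNat (fun (χ : Nat) => Nat) 0 (fun (n : Nat) => fun (η : Nat) => succ η) 0))) 0) (vnil (Vec Nat 1))
  ~> refl (Vec (Vec Nat 1) 0) (vnil (Vec Nat 1))
the term's type:
  Eq (Vec (Vec Nat 1) 0) (vnil (Vec Nat 1)) (vnil (Vec Nat 1))


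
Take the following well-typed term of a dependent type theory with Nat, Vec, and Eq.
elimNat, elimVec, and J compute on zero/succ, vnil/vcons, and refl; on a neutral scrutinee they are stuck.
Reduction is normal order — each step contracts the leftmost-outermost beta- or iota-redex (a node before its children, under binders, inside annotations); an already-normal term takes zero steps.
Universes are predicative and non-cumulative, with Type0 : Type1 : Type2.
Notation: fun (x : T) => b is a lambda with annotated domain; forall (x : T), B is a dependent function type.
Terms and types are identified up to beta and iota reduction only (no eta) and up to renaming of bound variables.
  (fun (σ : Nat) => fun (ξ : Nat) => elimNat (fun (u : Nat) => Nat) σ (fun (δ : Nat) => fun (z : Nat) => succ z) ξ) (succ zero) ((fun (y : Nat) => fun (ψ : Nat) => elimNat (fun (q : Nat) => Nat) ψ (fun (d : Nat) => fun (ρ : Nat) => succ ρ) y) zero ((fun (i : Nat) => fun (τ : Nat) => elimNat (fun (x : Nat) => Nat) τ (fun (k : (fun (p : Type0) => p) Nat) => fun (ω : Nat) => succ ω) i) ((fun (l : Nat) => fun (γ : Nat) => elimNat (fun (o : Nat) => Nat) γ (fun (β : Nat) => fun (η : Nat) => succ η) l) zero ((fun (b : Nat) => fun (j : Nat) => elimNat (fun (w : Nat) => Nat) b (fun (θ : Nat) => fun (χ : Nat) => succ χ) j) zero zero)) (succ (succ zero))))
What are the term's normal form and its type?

resulting normal form:
  succ (succ (succ zero))
the term's type:
  Nat
observation: reduction starts at a beta-redex, and 22 normal-order steps reach the normal form.


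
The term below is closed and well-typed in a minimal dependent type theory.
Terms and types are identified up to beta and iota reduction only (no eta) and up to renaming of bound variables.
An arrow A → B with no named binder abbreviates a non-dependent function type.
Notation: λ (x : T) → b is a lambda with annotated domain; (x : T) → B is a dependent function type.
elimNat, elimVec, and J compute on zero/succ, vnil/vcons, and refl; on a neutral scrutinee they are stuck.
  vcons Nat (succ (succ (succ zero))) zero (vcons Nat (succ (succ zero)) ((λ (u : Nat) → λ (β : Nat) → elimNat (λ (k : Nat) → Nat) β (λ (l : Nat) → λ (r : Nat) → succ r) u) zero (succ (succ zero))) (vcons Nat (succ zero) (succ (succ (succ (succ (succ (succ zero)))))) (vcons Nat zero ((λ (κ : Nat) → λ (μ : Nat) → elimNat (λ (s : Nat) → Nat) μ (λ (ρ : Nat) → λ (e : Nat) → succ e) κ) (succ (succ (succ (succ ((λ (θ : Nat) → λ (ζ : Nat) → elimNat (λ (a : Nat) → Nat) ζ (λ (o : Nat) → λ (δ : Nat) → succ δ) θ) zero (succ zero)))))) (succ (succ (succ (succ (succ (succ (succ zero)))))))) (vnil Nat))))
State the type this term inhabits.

the term's type:
  Vec Nat (succ (succ (succ (succ zero))))


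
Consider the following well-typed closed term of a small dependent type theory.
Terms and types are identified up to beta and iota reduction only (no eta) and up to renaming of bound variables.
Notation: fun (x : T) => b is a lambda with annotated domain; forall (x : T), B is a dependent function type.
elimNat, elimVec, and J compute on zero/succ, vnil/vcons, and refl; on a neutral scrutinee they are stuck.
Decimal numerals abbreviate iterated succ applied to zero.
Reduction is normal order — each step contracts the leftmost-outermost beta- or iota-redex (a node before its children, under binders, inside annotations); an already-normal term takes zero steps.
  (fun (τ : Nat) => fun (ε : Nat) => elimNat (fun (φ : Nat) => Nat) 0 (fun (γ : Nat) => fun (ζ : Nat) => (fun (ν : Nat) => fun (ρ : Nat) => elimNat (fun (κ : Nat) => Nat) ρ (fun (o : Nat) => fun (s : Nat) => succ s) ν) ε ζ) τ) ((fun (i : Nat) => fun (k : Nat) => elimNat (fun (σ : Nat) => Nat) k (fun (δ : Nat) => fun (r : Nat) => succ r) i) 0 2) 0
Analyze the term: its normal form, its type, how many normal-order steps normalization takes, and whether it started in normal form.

resulting normal form:
  0
the term's type:
  Nat
reduction steps (normal order): 15
started in normal form: no
first contracted redex: a beta-redex


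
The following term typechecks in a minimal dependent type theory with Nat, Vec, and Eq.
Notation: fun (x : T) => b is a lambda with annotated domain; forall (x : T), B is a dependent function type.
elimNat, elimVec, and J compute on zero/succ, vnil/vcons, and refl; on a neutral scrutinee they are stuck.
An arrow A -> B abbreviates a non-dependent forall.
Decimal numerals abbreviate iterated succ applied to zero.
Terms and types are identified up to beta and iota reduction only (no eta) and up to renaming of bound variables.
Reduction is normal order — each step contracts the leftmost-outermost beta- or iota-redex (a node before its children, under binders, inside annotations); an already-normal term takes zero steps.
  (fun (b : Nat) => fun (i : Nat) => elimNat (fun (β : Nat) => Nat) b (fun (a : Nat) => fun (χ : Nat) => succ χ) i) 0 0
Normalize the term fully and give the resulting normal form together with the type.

resulting normal form:
  0
inferred type:
  Nat
observation: the first redex contracted is a beta-redex; the normal form is reached in 3 normal-order steps.


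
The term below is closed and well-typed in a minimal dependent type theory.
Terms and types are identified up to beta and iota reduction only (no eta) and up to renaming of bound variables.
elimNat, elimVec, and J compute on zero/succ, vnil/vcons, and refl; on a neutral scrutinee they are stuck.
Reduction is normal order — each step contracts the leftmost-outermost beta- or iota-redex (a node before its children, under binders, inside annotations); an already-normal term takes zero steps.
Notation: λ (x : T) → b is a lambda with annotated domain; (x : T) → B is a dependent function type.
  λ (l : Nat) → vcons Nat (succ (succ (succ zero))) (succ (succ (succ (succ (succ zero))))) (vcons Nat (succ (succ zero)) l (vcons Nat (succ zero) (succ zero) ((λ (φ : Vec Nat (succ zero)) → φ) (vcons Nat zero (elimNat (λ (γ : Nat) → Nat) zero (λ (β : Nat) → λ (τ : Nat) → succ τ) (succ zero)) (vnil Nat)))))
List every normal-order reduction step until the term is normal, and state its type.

reduction (normal order):
  λ (l : Nat) → vcons Nat (succ (succ (succ zero))) (succ (succ (succ (succ (succ zero))))) (vcons Nat (succ (succ zero)) l (vcons Nat (succ zero) (succ zero) ((λ (φ : Vec Nat (succ zero)) → φ) (vcons Nat zero (elimNat (λ (γ : Nat) → Nat) zero (λ (β : Nat) → λ (τ : Nat) → succ τ) (succ zero)) (vnil Nat)))))
  ~> λ (l : Nat) → vcons Nat (succ (succ (succ zero))) (succ (succ (succ (succ (succ zero))))) (vcons Nat (succ (succ zero)) l (vcons Nat (succ zero) (succ zero) (vcons Nat zero (elimNat (λ (φ : Nat) → Nat) zero (λ (γ : Nat) → λ (β : Nat) → succ β) (succ zero)) (vnil Nat))))
  ~> λ (l : Nat) → vcons Nat (succ (succ (succ zero))) (succ (succ (succ (succ (succ zero))))) (vcons Nat (succ (succ zero)) l (vcons Nat (succ zero) (succ zero) (vcons Nat zero ((λ (φ : Nat) → λ (γ : Nat) → succ γ) zero (elimNat (λ (β : Nat) → Nat) zero (λ (τ : Nat) → λ (d : Nat) → succ d) zero)) (vnil Nat))))
  ~> λ (l : Nat) → vcons Nat (succ (succ (succ zero))) (succ (succ (succ (succ (succ zero))))) (vcons Nat (succ (succ zero)) l (vcons Nat (succ zero) (succ zero) (vcons Nat zero ((λ (φ : Nat) → succ φ) (elimNat (λ (γ : Nat) → Nat) zero (λ (β : Nat) → λ (τ : Nat) → succ τ) zero)) (vnil Nat))))
  ~> λ (l : Nat) → vcons Nat (succ (succ (succ zero))) (succ (succ (succ (succ (succ zero))))) (vcons Nat (succ (succ zero)) l (vcons Nat (succ zero) (succ zero) (vcons Nat zero (succ (elimNat (λ (φ : Nat) → Nat) zero (λ (γ : Nat) → λ (β : Nat) → succ β) zero)) (vnil Nat))))
  ~> λ (l : Nat) → vcons Nat (succ (succ (succ zero))) (succ (succ (succ (succ (succ zero))))) (vcons Nat (succ (succ zero)) l (vcons Nat (succ zero) (succ zero) (vcons Nat zero (succ zero) (vnil Nat))))
inferred type:
  (l : Nat) → Vec Nat (succ (succ (succ (succ zero))))
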